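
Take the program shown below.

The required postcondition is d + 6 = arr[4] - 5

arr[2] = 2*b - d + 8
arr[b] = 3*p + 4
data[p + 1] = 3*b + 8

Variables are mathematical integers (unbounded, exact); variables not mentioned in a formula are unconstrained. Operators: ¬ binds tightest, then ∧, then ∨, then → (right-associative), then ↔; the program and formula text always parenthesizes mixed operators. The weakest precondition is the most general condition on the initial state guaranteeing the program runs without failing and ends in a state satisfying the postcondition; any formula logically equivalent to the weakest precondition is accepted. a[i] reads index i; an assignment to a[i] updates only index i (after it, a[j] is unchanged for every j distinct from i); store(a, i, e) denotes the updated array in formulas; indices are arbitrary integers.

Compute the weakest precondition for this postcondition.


Working backward. After the program, the postcondition d + 6 = arr[4] - 5 must hold; in canonical form it is d = arr[4] - 11.
Before data[p + 1] := 3*b + 8: d = arr[4] - 11
Before arr[b] := 3*p + 4: d = store(arr, b, 3*p + 4)[4] - 11
Before arr[2] := 2*b - d + 8: d = store(store(arr, 2, 2*b - d + 8), b, 3*p + 4)[4] - 11
Answer: WP = d = store(store(arr, 2, 2*b - d + 8), b, 3*p + 4)[4] - 11


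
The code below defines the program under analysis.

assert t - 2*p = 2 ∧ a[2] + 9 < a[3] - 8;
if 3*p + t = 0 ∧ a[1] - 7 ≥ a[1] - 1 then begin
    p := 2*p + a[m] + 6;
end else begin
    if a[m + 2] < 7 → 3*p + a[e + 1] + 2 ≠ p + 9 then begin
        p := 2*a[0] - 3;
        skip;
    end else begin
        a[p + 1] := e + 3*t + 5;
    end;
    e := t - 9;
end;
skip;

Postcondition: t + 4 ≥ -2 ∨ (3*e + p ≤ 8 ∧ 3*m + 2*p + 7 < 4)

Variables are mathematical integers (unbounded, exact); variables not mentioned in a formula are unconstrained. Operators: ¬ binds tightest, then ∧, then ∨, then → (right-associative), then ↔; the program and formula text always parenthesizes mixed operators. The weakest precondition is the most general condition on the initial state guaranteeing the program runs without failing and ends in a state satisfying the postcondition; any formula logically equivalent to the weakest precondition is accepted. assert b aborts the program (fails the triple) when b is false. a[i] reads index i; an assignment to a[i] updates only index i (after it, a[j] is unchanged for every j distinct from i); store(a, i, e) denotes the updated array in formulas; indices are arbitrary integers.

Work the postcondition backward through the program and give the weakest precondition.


Working backward. After the program, the postcondition t + 4 ≥ -2 ∨ (3*e + p ≤ 8 ∧ 3*m + 2*p + 7 < 4) must hold; in canonical form it is t ≥ -6 ∨ (3*e + p ≤ 8 ∧ 3*m + 2*p < -3).
Before skip: t ≥ -6 ∨ (3*e + p ≤ 8 ∧ 3*m + 2*p < -3)
Then branch requires t ≥ -6 ∨ (a[m] + 3*e + 2*p ≤ 2 ∧ 2*a[m] + 3*m + 4*p < -15); else branch requires ((a[m + 2] < 7 → a[e + 1] + 2*p ≠ 7) → (t ≥ -6 ∨ (2*a[0] + 3*t ≤ 38 ∧ 4*a[0] + 3*m < 3))) ∧ ((¬(a[m + 2] < 7 → a[e + 1] + 2*p ≠ 7)) → (t ≥ -6 ∨ (p + 3*t ≤ 35 ∧ 3*m + 2*p < -3))).
Before the if: ((a[m + 2] < 7 → a[e + 1] + 2*p ≠ 7) → (t ≥ -6 ∨ (2*a[0] + 3*t ≤ 38 ∧ 4*a[0] + 3*m < 3))) ∧ ((¬(a[m + 2] < 7 → a[e + 1] + 2*p ≠ 7)) → (t ≥ -6 ∨ (p + 3*t ≤ 35 ∧ 3*m + 2*p < -3)))
Before assert t - 2*p = 2 ∧ a[2] + 9 < a[3] - 8: t = 2*p + 2 ∧ a[2] < a[3] - 17 ∧ ((a[m + 2] < 7 → a[e + 1] + 2*p ≠ 7) → (t ≥ -6 ∨ (2*a[0] + 3*t ≤ 38 ∧ 4*a[0] + 3*m < 3))) ∧ ((¬(a[m + 2] < 7 → a[e + 1] + 2*p ≠ 7)) → (t ≥ -6 ∨ (p + 3*t ≤ 35 ∧ 3*m + 2*p < -3)))
Answer: WP = t = 2*p + 2 ∧ a[2] < a[3] - 17 ∧ ((a[m + 2] < 7 → a[e + 1] + 2*p ≠ 7) → (t ≥ -6 ∨ (2*a[0] + 3*t ≤ 38 ∧ 4*a[0] + 3*m < 3))) ∧ ((¬(a[m + 2] < 7 → a[e + 1] + 2*p ≠ 7)) → (t ≥ -6 ∨ (p + 3*t ≤ 35 ∧ 3*m + 2*p < -3)))


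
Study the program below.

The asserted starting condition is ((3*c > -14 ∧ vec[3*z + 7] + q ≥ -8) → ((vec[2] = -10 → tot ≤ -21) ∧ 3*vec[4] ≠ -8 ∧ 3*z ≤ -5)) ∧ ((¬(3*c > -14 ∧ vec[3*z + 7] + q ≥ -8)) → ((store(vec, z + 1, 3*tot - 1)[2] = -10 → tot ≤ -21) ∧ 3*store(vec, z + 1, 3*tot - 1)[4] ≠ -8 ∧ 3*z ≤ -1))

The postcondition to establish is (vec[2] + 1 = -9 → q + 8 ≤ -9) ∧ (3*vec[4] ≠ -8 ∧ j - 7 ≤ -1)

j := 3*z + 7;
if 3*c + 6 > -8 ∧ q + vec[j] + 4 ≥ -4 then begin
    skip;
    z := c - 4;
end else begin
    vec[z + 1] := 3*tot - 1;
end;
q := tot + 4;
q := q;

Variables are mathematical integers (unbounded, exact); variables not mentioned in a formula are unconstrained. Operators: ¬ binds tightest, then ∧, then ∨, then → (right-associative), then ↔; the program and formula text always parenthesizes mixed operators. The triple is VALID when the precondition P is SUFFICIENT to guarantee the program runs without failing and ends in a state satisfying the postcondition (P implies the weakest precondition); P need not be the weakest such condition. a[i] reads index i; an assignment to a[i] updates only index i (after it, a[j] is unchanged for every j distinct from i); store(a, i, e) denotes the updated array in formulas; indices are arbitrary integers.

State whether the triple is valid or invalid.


Working backward. After the program, the postcondition (vec[2] + 1 = -9 → q + 8 ≤ -9) ∧ (3*vec[4] ≠ -8 ∧ j - 7 ≤ -1) must hold; in canonical form it is (vec[2] = -10 → q ≤ -17) ∧ 3*vec[4] ≠ -8 ∧ j ≤ 6.
Before q := q: (vec[2] = -10 → q ≤ -17) ∧ 3*vec[4] ≠ -8 ∧ j ≤ 6
Before q := tot + 4: (vec[2] = -10 → tot ≤ -21) ∧ 3*vec[4] ≠ -8 ∧ j ≤ 6
Then branch requires (vec[2] = -10 → tot ≤ -21) ∧ 3*vec[4] ≠ -8 ∧ j ≤ 6; else branch requires (store(vec, z + 1, 3*tot - 1)[2] = -10 → tot ≤ -21) ∧ 3*store(vec, z + 1, 3*tot - 1)[4] ≠ -8 ∧ j ≤ 6.
Before the if: ((3*c > -14 ∧ vec[j] + q ≥ -8) → ((vec[2] = -10 → tot ≤ -21) ∧ 3*vec[4] ≠ -8 ∧ j ≤ 6)) ∧ ((¬(3*c > -14 ∧ vec[j] + q ≥ -8)) → ((store(vec, z + 1, 3*tot - 1)[2] = -10 → tot ≤ -21) ∧ 3*store(vec, z + 1, 3*tot - 1)[4] ≠ -8 ∧ j ≤ 6))
Before j := 3*z + 7: ((3*c > -14 ∧ vec[3*z + 7] + q ≥ -8) → ((vec[2] = -10 → tot ≤ -21) ∧ 3*vec[4] ≠ -8 ∧ 3*z ≤ -1)) ∧ ((¬(3*c > -14 ∧ vec[3*z + 7] + q ≥ -8)) → ((store(vec, z + 1, 3*tot - 1)[2] = -10 → tot ≤ -21) ∧ 3*store(vec, z + 1, 3*tot - 1)[4] ≠ -8 ∧ 3*z ≤ -1))
The weakest precondition is ((3*c > -14 ∧ vec[3*z + 7] + q ≥ -8) → ((vec[2] = -10 → tot ≤ -21) ∧ 3*vec[4] ≠ -8 ∧ 3*z ≤ -1)) ∧ ((¬(3*c > -14 ∧ vec[3*z + 7] + q ≥ -8)) → ((store(vec, z + 1, 3*tot - 1)[2] = -10 → tot ≤ -21) ∧ 3*store(vec, z + 1, 3*tot - 1)[4] ≠ -8 ∧ 3*z ≤ -1)).
Check whether ((3*c > -14 ∧ vec[3*z + 7] + q ≥ -8) → ((vec[2] = -10 → tot ≤ -21) ∧ 3*vec[4] ≠ -8 ∧ 3*z ≤ -5)) ∧ ((¬(3*c > -14 ∧ vec[3*z + 7] + q ≥ -8)) → ((store(vec, z + 1, 3*tot - 1)[2] = -10 → tot ≤ -21) ∧ 3*store(vec, z + 1, 3*tot - 1)[4] ≠ -8 ∧ 3*z ≤ -1)) implies it.
Every state satisfying the precondition satisfies the weakest precondition: the implication holds.
Answer: valid


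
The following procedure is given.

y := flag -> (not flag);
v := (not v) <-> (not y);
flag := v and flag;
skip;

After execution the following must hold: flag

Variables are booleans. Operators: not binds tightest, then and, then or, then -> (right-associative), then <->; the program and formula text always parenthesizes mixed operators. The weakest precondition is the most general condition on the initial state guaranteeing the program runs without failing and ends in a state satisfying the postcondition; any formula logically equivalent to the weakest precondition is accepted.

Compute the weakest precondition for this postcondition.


Working backward. After the program, flag must hold.
Before skip: flag
Before flag := v and flag: v and flag
Before v := (not v) <-> (not y): ((not v) <-> (not y)) and flag
Before y := flag -> (not flag): ((not v) <-> (not (flag -> (not flag)))) and flag
Answer: WP = ((not v) <-> (not (flag -> (not flag)))) and flag


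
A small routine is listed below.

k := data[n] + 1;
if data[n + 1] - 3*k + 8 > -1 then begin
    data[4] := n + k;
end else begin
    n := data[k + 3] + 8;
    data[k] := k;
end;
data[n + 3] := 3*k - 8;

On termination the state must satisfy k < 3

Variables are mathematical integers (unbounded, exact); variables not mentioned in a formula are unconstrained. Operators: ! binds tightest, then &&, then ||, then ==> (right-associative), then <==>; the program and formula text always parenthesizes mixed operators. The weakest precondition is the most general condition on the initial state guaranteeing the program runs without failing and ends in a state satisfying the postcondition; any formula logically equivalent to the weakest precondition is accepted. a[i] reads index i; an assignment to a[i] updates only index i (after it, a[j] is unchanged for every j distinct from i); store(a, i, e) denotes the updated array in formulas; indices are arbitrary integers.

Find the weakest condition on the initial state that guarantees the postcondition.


Working backward. After the program, k < 3 must hold.
Before data[n + 3] := 3*k - 8: k < 3
Then branch requires k < 3; else branch requires k < 3.
Before the if: (data[n + 1] > 3*k - 9 ==> k < 3) && ((!(data[n + 1] > 3*k - 9)) ==> k < 3)
Before k := data[n] + 1: (data[n + 1] > 3*data[n] - 6 ==> data[n] < 2) && ((!(data[n + 1] > 3*data[n] - 6)) ==> data[n] < 2)
Answer: WP = (data[n + 1] > 3*data[n] - 6 ==> data[n] < 2) && ((!(data[n + 1] > 3*data[n] - 6)) ==> data[n] < 2)


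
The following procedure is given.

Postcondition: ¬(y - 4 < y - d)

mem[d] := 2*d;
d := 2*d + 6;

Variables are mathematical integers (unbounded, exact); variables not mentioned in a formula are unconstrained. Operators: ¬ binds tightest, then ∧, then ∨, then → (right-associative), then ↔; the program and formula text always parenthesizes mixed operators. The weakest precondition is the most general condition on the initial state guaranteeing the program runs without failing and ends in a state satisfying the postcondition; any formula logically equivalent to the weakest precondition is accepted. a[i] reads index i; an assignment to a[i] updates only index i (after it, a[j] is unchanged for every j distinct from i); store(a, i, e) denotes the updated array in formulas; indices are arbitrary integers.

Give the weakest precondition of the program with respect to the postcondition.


Working backward. After the program, the postcondition ¬(y - 4 < y - d) must hold; in canonical form it is ¬(d < 4).
Before d := 2*d + 6: ¬(2*d < -2)
Before mem[d] := 2*d: ¬(2*d < -2)
Answer: WP = ¬(2*d < -2)


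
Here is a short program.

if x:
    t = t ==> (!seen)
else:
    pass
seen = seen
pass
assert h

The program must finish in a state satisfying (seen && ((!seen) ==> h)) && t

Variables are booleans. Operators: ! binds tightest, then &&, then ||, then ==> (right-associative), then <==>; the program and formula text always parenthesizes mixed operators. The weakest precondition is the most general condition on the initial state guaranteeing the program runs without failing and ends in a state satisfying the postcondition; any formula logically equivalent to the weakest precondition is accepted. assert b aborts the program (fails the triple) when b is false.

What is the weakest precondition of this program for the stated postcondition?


Working backward. After the program, the postcondition (seen && ((!seen) ==> h)) && t must hold; in canonical form it is seen && ((!seen) ==> h) && t.
Before assert h: h && seen && ((!seen) ==> h) && t
Before skip: h && seen && ((!seen) ==> h) && t
Before seen := seen: h && seen && ((!seen) ==> h) && t
Then branch requires h && seen && ((!seen) ==> h) && (t ==> (!seen)); else branch requires h && seen && ((!seen) ==> h) && t.
Before the if: (x ==> (h && seen && ((!seen) ==> h) && (t ==> (!seen)))) && ((!x) ==> (h && seen && ((!seen) ==> h) && t))
Answer: WP = (x ==> (h && seen && ((!seen) ==> h) && (t ==> (!seen)))) && ((!x) ==> (h && seen && ((!seen) ==> h) && t))


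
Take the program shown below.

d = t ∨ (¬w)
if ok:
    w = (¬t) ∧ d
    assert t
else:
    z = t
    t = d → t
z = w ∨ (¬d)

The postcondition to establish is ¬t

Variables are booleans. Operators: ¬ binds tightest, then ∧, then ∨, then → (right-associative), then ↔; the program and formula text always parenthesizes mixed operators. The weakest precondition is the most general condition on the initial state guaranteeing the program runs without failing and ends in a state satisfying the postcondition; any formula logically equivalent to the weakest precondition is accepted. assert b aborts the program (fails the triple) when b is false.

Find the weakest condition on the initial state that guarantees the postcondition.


Working backward. After the program, ¬t must hold.
Before z := w ∨ (¬d): ¬t
Then branch requires false; else branch requires ¬(d → t).
Before the if: (¬ok) ∧ ((¬ok) → (¬(d → t)))
Before d := t ∨ (¬w): (¬ok) ∧ ((¬ok) → (¬((t ∨ (¬w)) → t)))
Answer: WP = (¬ok) ∧ ((¬ok) → (¬((t ∨ (¬w)) → t)))


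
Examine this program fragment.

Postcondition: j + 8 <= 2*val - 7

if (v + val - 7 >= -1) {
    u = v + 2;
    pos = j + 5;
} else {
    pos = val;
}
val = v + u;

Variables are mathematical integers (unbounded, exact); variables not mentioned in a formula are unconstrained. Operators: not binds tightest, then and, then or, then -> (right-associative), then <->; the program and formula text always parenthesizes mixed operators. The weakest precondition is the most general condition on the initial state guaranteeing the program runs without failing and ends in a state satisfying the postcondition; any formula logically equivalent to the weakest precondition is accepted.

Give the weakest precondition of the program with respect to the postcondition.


Working backward. After the program, the postcondition j + 8 <= 2*val - 7 must hold; in canonical form it is j <= 2*val - 15.
Before val := v + u: j <= 2*u + 2*v - 15
Then branch requires j <= 4*v - 11; else branch requires j <= 2*u + 2*v - 15.
Before the if: (v + val >= 6 -> j <= 4*v - 11) and ((not (v + val >= 6)) -> j <= 2*u + 2*v - 15)
Answer: WP = (v + val >= 6 -> j <= 4*v - 11) and ((not (v + val >= 6)) -> j <= 2*u + 2*v - 15)


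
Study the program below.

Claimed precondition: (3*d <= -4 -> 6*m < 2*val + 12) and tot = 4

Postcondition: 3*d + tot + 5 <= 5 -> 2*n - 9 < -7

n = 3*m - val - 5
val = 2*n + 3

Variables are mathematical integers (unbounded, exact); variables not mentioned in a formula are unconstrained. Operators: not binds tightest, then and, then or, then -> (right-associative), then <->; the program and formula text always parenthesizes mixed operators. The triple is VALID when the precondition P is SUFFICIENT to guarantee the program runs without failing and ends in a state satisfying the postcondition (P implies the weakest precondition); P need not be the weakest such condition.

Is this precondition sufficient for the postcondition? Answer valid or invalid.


Working backward. After the program, the postcondition 3*d + tot + 5 <= 5 -> 2*n - 9 < -7 must hold; in canonical form it is 3*d + tot <= 0 -> 2*n < 2.
Before val := 2*n + 3: 3*d + tot <= 0 -> 2*n < 2
Before n := 3*m - val - 5: 3*d + tot <= 0 -> 6*m < 2*val + 12
The weakest precondition is 3*d + tot <= 0 -> 6*m < 2*val + 12.
Check whether (3*d <= -4 -> 6*m < 2*val + 12) and tot = 4 implies it.
Every state satisfying the precondition satisfies the weakest precondition: the implication holds.
Answer: valid


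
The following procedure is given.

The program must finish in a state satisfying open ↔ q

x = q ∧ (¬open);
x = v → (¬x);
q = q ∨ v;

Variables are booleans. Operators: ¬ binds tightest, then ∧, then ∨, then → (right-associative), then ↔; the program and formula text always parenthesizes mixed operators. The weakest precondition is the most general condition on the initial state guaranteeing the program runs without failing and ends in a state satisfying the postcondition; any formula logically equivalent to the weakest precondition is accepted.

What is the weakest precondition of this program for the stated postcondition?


Working backward. After the program, open ↔ q must hold.
Before q := q ∨ v: open ↔ (q ∨ v)
Before x := v → (¬x): open ↔ (q ∨ v)
Before x := q ∧ (¬open): open ↔ (q ∨ v)
Answer: WP = open ↔ (q ∨ v)


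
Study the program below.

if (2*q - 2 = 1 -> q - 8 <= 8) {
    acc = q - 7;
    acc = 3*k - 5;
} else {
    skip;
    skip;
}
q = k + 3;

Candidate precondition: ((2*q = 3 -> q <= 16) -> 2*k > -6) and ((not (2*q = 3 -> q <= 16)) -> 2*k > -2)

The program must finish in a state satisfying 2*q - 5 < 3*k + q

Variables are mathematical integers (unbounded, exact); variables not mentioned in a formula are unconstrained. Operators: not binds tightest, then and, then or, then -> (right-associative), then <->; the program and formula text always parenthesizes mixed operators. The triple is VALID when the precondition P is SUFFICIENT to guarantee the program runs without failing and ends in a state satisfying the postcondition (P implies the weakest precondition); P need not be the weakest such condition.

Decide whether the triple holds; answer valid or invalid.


Working backward. After the program, the postcondition 2*q - 5 < 3*k + q must hold; in canonical form it is q < 3*k + 5.
Before q := k + 3: 2*k > -2
Then branch requires 2*k > -2; else branch requires 2*k > -2.
Before the if: ((2*q = 3 -> q <= 16) -> 2*k > -2) and ((not (2*q = 3 -> q <= 16)) -> 2*k > -2)
The weakest precondition is ((2*q = 3 -> q <= 16) -> 2*k > -2) and ((not (2*q = 3 -> q <= 16)) -> 2*k > -2).
Check whether ((2*q = 3 -> q <= 16) -> 2*k > -6) and ((not (2*q = 3 -> q <= 16)) -> 2*k > -2) implies it.
Countermodel: at the initial state k = -2, q = 0, the precondition holds but the weakest precondition fails.
Answer: invalid


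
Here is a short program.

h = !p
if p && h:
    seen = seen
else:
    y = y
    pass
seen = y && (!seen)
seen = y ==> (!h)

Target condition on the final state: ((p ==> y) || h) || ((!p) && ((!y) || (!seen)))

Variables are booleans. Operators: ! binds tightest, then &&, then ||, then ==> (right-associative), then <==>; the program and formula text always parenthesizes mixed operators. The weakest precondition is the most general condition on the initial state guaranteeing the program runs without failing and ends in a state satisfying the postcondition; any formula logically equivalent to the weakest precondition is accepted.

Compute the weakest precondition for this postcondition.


Working backward. After the program, the postcondition ((p ==> y) || h) || ((!p) && ((!y) || (!seen))) must hold; in canonical form it is (p ==> y) || h || ((!p) && ((!y) || (!seen))).
Before seen := y ==> (!h): (p ==> y) || h || ((!p) && ((!y) || (!(y ==> (!h)))))
Before seen := y && (!seen): (p ==> y) || h || ((!p) && ((!y) || (!(y ==> (!h)))))
Then branch requires (p ==> y) || h || ((!p) && ((!y) || (!(y ==> (!h))))); else branch requires (p ==> y) || h || ((!p) && ((!y) || (!(y ==> (!h))))).
Before the if: ((p && h) ==> ((p ==> y) || h || ((!p) && ((!y) || (!(y ==> (!h))))))) && ((!(p && h)) ==> ((p ==> y) || h || ((!p) && ((!y) || (!(y ==> (!h)))))))
Before h := !p: (p ==> y) || (!p) || ((!p) && ((!y) || (!(y ==> p))))
Answer: WP = (p ==> y) || (!p) || ((!p) && ((!y) || (!(y ==> p))))


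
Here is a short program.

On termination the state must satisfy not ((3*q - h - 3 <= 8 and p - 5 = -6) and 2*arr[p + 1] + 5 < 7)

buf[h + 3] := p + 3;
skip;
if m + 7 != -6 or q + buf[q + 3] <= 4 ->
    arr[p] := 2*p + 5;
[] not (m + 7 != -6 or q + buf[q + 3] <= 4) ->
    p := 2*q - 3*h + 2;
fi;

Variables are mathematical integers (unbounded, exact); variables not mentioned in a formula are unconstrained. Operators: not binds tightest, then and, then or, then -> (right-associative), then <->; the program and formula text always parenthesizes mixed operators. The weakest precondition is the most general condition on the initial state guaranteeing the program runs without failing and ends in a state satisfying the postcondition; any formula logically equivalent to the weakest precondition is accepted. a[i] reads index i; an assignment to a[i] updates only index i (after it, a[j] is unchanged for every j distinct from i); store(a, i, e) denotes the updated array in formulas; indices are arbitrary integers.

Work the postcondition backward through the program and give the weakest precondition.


Working backward. After the program, the postcondition not ((3*q - h - 3 <= 8 and p - 5 = -6) and 2*arr[p + 1] + 5 < 7) must hold; in canonical form it is not (3*q <= h + 11 and p = -1 and 2*arr[p + 1] < 2).
Then branch requires not (3*q <= h + 11 and p = -1 and 2*store(arr, p, 2*p + 5)[p + 1] < 2); else branch requires not (3*q <= h + 11 and 2*q = 3*h - 3 and 2*arr[-3*h + 2*q + 3] < 2).
Before the if: ((m != -13 or buf[q + 3] + q <= 4) -> (not (3*q <= h + 11 and p = -1 and 2*store(arr, p, 2*p + 5)[p + 1] < 2))) and ((not (m != -13 or buf[q + 3] + q <= 4)) -> (not (3*q <= h + 11 and 2*q = 3*h - 3 and 2*arr[-3*h + 2*q + 3] < 2)))
Before skip: ((m != -13 or buf[q + 3] + q <= 4) -> (not (3*q <= h + 11 and p = -1 and 2*store(arr, p, 2*p + 5)[p + 1] < 2))) and ((not (m != -13 or buf[q + 3] + q <= 4)) -> (not (3*q <= h + 11 and 2*q = 3*h - 3 and 2*arr[-3*h + 2*q + 3] < 2)))
Before buf[h + 3] := p + 3: ((m != -13 or store(buf, h + 3, p + 3)[q + 3] + q <= 4) -> (not (3*q <= h + 11 and p = -1 and 2*store(arr, p, 2*p + 5)[p + 1] < 2))) and ((not (m != -13 or store(buf, h + 3, p + 3)[q + 3] + q <= 4)) -> (not (3*q <= h + 11 and 2*q = 3*h - 3 and 2*arr[-3*h + 2*q + 3] < 2)))
Answer: WP = ((m != -13 or store(buf, h + 3, p + 3)[q + 3] + q <= 4) -> (not (3*q <= h + 11 and p = -1 and 2*store(arr, p, 2*p + 5)[p + 1] < 2))) and ((not (m != -13 or store(buf, h + 3, p + 3)[q + 3] + q <= 4)) -> (not (3*q <= h + 11 and 2*q = 3*h - 3 and 2*arr[-3*h + 2*q + 3] < 2)))


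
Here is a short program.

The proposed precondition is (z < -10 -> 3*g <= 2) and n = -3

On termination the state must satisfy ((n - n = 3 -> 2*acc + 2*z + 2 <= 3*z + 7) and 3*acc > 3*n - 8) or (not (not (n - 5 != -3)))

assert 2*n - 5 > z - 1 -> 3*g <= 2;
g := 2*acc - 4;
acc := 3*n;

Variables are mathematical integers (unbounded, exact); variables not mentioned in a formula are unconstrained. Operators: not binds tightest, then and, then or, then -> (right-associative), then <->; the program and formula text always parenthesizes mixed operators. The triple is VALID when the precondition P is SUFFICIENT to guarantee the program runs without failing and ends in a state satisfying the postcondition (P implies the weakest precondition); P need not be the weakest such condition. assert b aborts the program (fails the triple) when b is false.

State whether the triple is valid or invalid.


Working backward. After the program, the postcondition ((n - n = 3 -> 2*acc + 2*z + 2 <= 3*z + 7) and 3*acc > 3*n - 8) or (not (not (n - 5 != -3))) must hold; in canonical form it is 3*acc > 3*n - 8 or n != 2.
Before acc := 3*n: 6*n > -8 or n != 2
Before g := 2*acc - 4: 6*n > -8 or n != 2
Before assert 2*n - 5 > z - 1 -> 3*g <= 2: (2*n > z + 4 -> 3*g <= 2) and (6*n > -8 or n != 2)
The weakest precondition is (2*n > z + 4 -> 3*g <= 2) and (6*n > -8 or n != 2).
Check whether (z < -10 -> 3*g <= 2) and n = -3 implies it.
Every state satisfying the precondition satisfies the weakest precondition: the implication holds.
Answer: valid


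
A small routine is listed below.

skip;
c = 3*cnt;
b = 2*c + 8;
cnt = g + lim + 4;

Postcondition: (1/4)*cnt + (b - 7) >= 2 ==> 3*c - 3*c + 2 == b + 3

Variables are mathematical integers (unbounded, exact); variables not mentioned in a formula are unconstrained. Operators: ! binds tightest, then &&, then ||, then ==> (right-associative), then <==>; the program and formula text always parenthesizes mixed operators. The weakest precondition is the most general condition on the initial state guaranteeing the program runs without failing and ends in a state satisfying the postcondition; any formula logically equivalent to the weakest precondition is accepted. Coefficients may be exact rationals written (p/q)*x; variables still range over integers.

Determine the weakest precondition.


Working backward. After the program, the postcondition (1/4)*cnt + (b - 7) >= 2 ==> 3*c - 3*c + 2 == b + 3 must hold; in canonical form it is b + (1/4)*cnt >= 9 ==> b == -1.
Before cnt := g + lim + 4: b + (1/4)*g + (1/4)*lim >= 8 ==> b == -1
Before b := 2*c + 8: 2*c + (1/4)*g + (1/4)*lim >= 0 ==> 2*c == -9
Before c := 3*cnt: 6*cnt + (1/4)*g + (1/4)*lim >= 0 ==> 6*cnt == -9
Before skip: 6*cnt + (1/4)*g + (1/4)*lim >= 0 ==> 6*cnt == -9
Answer: WP = 6*cnt + (1/4)*g + (1/4)*lim >= 0 ==> 6*cnt == -9


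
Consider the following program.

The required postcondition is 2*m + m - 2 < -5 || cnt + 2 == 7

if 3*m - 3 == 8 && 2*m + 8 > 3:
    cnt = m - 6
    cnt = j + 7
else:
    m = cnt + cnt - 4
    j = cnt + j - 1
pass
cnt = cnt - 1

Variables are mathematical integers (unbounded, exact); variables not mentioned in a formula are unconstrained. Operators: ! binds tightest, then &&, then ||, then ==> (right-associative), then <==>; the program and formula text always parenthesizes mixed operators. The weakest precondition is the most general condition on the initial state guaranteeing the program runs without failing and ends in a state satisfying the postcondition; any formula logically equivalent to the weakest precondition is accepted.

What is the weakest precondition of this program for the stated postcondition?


Working backward. After the program, the postcondition 2*m + m - 2 < -5 || cnt + 2 == 7 must hold; in canonical form it is 3*m < -3 || cnt == 5.
Before cnt := cnt - 1: 3*m < -3 || cnt == 6
Before skip: 3*m < -3 || cnt == 6
Then branch requires 3*m < -3 || j == -1; else branch requires 6*cnt < 9 || cnt == 6.
Before the if: ((3*m == 11 && 2*m > -5) ==> (3*m < -3 || j == -1)) && ((!(3*m == 11 && 2*m > -5)) ==> (6*cnt < 9 || cnt == 6))
Answer: WP = ((3*m == 11 && 2*m > -5) ==> (3*m < -3 || j == -1)) && ((!(3*m == 11 && 2*m > -5)) ==> (6*cnt < 9 || cnt == 6))


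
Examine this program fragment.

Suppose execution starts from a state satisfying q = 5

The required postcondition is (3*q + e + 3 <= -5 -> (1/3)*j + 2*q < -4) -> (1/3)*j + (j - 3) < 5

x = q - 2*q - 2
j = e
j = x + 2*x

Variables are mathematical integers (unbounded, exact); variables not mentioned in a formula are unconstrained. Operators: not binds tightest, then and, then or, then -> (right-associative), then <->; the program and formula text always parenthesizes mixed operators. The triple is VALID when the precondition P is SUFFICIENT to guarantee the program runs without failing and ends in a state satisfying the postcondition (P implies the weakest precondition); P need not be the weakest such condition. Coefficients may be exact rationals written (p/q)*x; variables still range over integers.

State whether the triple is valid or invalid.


Working backward. After the program, the postcondition (3*q + e + 3 <= -5 -> (1/3)*j + 2*q < -4) -> (1/3)*j + (j - 3) < 5 must hold; in canonical form it is (e + 3*q <= -8 -> (1/3)*j + 2*q < -4) -> (4/3)*j < 8.
Before j := x + 2*x: (e + 3*q <= -8 -> 2*q + x < -4) -> 4*x < 8
Before j := e: (e + 3*q <= -8 -> 2*q + x < -4) -> 4*x < 8
Before x := q - 2*q - 2: (e + 3*q <= -8 -> q < -2) -> 4*q > -16
The weakest precondition is (e + 3*q <= -8 -> q < -2) -> 4*q > -16.
Check whether q = 5 implies it.
Every state satisfying the precondition satisfies the weakest precondition: the implication holds.
Answer: valid


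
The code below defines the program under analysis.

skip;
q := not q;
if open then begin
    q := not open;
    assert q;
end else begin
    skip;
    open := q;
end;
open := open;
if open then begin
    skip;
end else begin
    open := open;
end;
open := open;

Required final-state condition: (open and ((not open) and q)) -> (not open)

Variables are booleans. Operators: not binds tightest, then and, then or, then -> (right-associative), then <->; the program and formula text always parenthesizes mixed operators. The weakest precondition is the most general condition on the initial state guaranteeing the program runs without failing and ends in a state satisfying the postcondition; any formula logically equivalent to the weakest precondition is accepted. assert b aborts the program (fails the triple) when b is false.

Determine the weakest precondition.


Working backward. After the program, the postcondition (open and ((not open) and q)) -> (not open) must hold; in canonical form it is true.
Before open := open: true
Then branch requires true; else branch requires true.
Before the if: true
Before open := open: true
Then branch requires not open; else branch requires true.
Before the if: open -> (not open)
Before q := not q: open -> (not open)
Before skip: open -> (not open)
Answer: WP = open -> (not open)


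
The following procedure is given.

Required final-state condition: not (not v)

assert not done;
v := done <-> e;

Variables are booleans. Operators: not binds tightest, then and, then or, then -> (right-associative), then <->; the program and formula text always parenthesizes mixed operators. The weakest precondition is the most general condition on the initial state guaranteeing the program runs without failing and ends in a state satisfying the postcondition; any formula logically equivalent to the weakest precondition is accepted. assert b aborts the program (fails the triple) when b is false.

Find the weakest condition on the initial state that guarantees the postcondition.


Working backward. After the program, the postcondition not (not v) must hold; in canonical form it is v.
Before v := done <-> e: done <-> e
Before assert not done: (not done) and (done <-> e)
Answer: WP = (not done) and (done <-> e)


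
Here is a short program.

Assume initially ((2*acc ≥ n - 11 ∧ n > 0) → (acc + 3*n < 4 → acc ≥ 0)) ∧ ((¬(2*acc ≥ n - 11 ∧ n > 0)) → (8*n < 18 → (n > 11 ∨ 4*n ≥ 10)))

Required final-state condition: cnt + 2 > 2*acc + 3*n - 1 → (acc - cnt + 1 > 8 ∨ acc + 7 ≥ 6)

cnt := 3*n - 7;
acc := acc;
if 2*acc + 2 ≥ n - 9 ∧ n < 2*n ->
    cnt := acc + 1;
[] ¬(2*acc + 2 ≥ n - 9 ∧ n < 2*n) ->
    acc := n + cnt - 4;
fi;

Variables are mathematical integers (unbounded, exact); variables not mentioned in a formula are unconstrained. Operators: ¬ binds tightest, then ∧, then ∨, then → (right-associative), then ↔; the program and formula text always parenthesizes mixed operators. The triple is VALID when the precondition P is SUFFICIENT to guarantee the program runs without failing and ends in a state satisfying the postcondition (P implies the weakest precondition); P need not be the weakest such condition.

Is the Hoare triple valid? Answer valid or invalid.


Working backward. After the program, the postcondition cnt + 2 > 2*acc + 3*n - 1 → (acc - cnt + 1 > 8 ∨ acc + 7 ≥ 6) must hold; in canonical form it is cnt > 2*acc + 3*n - 3 → (acc > cnt + 7 ∨ acc ≥ -1).
Then branch requires acc + 3*n < 4 → acc ≥ -1; else branch requires cnt + 5*n < 11 → (n > 11 ∨ cnt + n ≥ 3).
Before the if: ((2*acc ≥ n - 11 ∧ n > 0) → (acc + 3*n < 4 → acc ≥ -1)) ∧ ((¬(2*acc ≥ n - 11 ∧ n > 0)) → (cnt + 5*n < 11 → (n > 11 ∨ cnt + n ≥ 3)))
Before acc := acc: ((2*acc ≥ n - 11 ∧ n > 0) → (acc + 3*n < 4 → acc ≥ -1)) ∧ ((¬(2*acc ≥ n - 11 ∧ n > 0)) → (cnt + 5*n < 11 → (n > 11 ∨ cnt + n ≥ 3)))
Before cnt := 3*n - 7: ((2*acc ≥ n - 11 ∧ n > 0) → (acc + 3*n < 4 → acc ≥ -1)) ∧ ((¬(2*acc ≥ n - 11 ∧ n > 0)) → (8*n < 18 → (n > 11 ∨ 4*n ≥ 10)))
The weakest precondition is ((2*acc ≥ n - 11 ∧ n > 0) → (acc + 3*n < 4 → acc ≥ -1)) ∧ ((¬(2*acc ≥ n - 11 ∧ n > 0)) → (8*n < 18 → (n > 11 ∨ 4*n ≥ 10))).
Check whether ((2*acc ≥ n - 11 ∧ n > 0) → (acc + 3*n < 4 → acc ≥ 0)) ∧ ((¬(2*acc ≥ n - 11 ∧ n > 0)) → (8*n < 18 → (n > 11 ∨ 4*n ≥ 10))) implies it.
Every state satisfying the precondition satisfies the weakest precondition: the implication holds.
Answer: valid


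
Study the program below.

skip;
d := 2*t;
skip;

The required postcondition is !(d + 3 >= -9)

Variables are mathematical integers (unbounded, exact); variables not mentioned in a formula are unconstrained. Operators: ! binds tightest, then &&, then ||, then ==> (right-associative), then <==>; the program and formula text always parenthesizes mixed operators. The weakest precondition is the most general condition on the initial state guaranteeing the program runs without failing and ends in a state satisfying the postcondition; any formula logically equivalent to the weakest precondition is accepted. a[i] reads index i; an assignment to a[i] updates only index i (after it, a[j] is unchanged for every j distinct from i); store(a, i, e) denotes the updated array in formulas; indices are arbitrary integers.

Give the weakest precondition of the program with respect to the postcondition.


Working backward. After the program, the postcondition !(d + 3 >= -9) must hold; in canonical form it is !(d >= -12).
Before skip: !(d >= -12)
Before d := 2*t: !(2*t >= -12)
Before skip: !(2*t >= -12)
Answer: WP = !(2*t >= -12)


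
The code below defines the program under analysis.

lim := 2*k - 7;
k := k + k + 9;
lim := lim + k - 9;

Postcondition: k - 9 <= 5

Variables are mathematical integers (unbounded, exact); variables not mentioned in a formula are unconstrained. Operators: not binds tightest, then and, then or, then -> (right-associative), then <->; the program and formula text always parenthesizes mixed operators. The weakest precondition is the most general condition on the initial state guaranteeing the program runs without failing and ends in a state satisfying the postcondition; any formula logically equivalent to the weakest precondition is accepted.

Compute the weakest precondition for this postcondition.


Working backward. After the program, the postcondition k - 9 <= 5 must hold; in canonical form it is k <= 14.
Before lim := lim + k - 9: k <= 14
Before k := k + k + 9: 2*k <= 5
Before lim := 2*k - 7: 2*k <= 5
Answer: WP = 2*k <= 5


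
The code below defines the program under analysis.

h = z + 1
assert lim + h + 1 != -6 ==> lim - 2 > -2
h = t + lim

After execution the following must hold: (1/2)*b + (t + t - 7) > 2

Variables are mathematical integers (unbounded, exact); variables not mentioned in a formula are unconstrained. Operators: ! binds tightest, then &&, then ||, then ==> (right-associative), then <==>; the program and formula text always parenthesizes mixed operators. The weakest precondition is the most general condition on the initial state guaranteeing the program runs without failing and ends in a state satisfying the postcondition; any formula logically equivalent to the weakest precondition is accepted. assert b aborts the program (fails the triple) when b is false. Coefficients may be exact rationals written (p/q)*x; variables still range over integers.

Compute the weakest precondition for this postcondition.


Working backward. After the program, the postcondition (1/2)*b + (t + t - 7) > 2 must hold; in canonical form it is (1/2)*b + 2*t > 9.
Before h := t + lim: (1/2)*b + 2*t > 9
Before assert lim + h + 1 != -6 ==> lim - 2 > -2: (h + lim != -7 ==> lim > 0) && (1/2)*b + 2*t > 9
Before h := z + 1: (lim + z != -8 ==> lim > 0) && (1/2)*b + 2*t > 9
Answer: WP = (lim + z != -8 ==> lim > 0) && (1/2)*b + 2*t > 9


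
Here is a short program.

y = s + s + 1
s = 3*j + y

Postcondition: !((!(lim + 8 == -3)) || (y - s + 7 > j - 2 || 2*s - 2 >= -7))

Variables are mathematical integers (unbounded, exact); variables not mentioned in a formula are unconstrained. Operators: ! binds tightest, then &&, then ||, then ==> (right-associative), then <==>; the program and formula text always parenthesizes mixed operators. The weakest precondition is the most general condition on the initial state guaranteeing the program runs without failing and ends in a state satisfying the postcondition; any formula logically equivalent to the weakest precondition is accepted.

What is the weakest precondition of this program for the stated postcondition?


Working backward. After the program, the postcondition !((!(lim + 8 == -3)) || (y - s + 7 > j - 2 || 2*s - 2 >= -7)) must hold; in canonical form it is !((!(lim == -11)) || y > j + s - 9 || 2*s >= -5).
Before s := 3*j + y: !((!(lim == -11)) || 4*j < 9 || 6*j + 2*y >= -5)
Before y := s + s + 1: !((!(lim == -11)) || 4*j < 9 || 6*j + 4*s >= -7)
Answer: WP = !((!(lim == -11)) || 4*j < 9 || 6*j + 4*s >= -7)


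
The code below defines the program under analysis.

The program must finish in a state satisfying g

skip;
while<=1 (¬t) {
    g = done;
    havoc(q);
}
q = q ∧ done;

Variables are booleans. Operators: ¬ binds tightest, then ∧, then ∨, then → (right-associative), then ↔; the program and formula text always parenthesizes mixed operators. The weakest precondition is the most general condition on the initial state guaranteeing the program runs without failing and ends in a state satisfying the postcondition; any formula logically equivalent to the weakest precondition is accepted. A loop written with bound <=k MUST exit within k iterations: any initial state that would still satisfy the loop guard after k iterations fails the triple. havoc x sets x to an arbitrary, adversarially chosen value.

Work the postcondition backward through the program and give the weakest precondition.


Working backward. After the program, g must hold.
Before q := q ∧ done: g
Before the loop (bound <=1), unroll the exhaustion recursion (WP_0 = exit-now case; WP_j = one more guarded iteration, up to j = 1):
  WP_0: t ∧ g
  WP_1: ((¬t) → (t ∧ done)) ∧ (t → g)
So before the loop: ((¬t) → (t ∧ done)) ∧ (t → g)
Before skip: ((¬t) → (t ∧ done)) ∧ (t → g)
Answer: WP = ((¬t) → (t ∧ done)) ∧ (t → g)


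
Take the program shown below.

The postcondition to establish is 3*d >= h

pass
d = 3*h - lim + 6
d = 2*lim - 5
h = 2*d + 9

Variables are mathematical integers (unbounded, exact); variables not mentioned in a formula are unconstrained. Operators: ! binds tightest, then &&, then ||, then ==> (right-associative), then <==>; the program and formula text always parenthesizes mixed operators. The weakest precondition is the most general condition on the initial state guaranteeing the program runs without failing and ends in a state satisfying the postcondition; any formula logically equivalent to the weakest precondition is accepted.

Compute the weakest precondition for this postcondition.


Working backward. After the program, 3*d >= h must hold.
Before h := 2*d + 9: d >= 9
Before d := 2*lim - 5: 2*lim >= 14
Before d := 3*h - lim + 6: 2*lim >= 14
Before skip: 2*lim >= 14
Answer: WP = 2*lim >= 14


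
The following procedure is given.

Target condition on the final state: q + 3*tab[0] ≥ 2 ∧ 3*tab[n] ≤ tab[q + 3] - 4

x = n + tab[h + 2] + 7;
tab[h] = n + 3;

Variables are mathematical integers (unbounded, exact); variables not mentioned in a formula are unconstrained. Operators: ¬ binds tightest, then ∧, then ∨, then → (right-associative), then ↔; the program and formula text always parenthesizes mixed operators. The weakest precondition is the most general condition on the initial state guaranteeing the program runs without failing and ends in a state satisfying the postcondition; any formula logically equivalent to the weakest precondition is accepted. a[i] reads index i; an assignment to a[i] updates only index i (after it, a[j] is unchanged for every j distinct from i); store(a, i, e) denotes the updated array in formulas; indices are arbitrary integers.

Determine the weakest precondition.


Working backward. After the program, the postcondition q + 3*tab[0] ≥ 2 ∧ 3*tab[n] ≤ tab[q + 3] - 4 must hold; in canonical form it is 3*tab[0] + q ≥ 2 ∧ 3*tab[n] ≤ tab[q + 3] - 4.
Before tab[h] := n + 3: 3*store(tab, h, n + 3)[0] + q ≥ 2 ∧ 3*store(tab, h, n + 3)[n] ≤ store(tab, h, n + 3)[q + 3] - 4
Before x := n + tab[h + 2] + 7: 3*store(tab, h, n + 3)[0] + q ≥ 2 ∧ 3*store(tab, h, n + 3)[n] ≤ store(tab, h, n + 3)[q + 3] - 4
Answer: WP = 3*store(tab, h, n + 3)[0] + q ≥ 2 ∧ 3*store(tab, h, n + 3)[n] ≤ store(tab, h, n + 3)[q + 3] - 4
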